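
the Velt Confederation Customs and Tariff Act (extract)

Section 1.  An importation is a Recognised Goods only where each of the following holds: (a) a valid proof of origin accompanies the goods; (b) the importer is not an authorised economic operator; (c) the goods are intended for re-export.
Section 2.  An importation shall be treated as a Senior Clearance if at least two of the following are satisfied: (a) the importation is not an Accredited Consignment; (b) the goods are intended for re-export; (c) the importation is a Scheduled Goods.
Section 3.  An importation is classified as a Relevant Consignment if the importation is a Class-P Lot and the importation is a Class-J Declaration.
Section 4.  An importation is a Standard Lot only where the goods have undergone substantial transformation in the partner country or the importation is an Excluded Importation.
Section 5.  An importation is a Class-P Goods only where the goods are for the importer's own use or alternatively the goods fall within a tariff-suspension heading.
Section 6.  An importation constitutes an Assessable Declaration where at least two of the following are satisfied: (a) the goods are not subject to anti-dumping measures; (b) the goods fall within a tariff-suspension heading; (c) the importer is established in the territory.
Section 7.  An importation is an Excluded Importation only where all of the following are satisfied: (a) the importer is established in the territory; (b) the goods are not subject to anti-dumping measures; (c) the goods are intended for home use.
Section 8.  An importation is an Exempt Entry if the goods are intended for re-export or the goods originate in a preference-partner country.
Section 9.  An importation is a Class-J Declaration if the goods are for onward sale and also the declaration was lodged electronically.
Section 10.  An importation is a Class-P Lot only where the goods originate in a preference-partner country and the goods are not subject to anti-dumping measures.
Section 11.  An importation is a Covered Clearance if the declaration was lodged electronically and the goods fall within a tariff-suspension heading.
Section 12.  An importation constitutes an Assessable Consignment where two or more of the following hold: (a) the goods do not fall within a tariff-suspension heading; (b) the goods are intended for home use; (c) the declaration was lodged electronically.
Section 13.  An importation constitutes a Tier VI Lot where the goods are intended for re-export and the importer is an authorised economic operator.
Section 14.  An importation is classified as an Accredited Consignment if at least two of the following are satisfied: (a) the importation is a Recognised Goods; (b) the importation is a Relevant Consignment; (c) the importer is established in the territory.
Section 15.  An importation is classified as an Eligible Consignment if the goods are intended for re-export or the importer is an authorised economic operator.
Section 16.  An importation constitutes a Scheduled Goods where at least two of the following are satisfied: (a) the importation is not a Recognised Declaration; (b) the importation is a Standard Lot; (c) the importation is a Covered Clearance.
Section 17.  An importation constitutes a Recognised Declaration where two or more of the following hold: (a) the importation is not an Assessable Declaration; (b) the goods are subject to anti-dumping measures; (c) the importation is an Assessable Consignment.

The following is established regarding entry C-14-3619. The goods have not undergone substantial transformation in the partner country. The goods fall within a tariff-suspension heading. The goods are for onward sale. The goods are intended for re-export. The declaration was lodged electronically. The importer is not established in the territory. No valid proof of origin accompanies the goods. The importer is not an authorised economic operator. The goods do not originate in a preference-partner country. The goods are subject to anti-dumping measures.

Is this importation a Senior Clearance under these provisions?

section 1 — Recognised Goods: [a valid proof of origin accompanies the goods? no] AND [the importer is not an authorised economic operator? yes] AND [the goods are intended for re-export? yes] → not satisfied.
section 10 — Class-P Lot: [the goods originate in a preference-partner country? no] AND [the goods are not subject to anti-dumping measures? no] → not satisfied.
section 9 — Class-J Declaration: [the goods are for onward sale? yes] AND [the declaration was lodged electronically? yes] → satisfied.
section 3 — Relevant Consignment: [Class-P Lot (section 10)? no] AND [Class-J Declaration (section 9)? yes] → not satisfied.
section 14 — Accredited Consignment: Recognised Goods (section 1)? no; Relevant Consignment (section 3)? no; the importer is established in the territory? no — 0 of 3 hold (need ≥2) → not satisfied.
section 6 — Assessable Declaration: the goods are not subject to anti-dumping measures? no; the goods fall within a tariff-suspension heading? yes; the importer is established in the territory? no — 1 of 3 hold (need ≥2) → not satisfied.
section 12 — Assessable Consignment: the goods do not fall within a tariff-suspension heading? no; the goods are intended for home use? no; the declaration was lodged electronically? yes — 1 of 3 hold (need ≥2) → not satisfied.
section 17 — Recognised Declaration: not an Assessable Declaration (section 6)? yes; the goods are subject to anti-dumping measures? yes; Assessable Consignment (section 12)? no — 2 of 3 hold (need ≥2) → satisfied.
section 7 — Excluded Importation: [the importer is established in the territory? no] AND [the goods are not subject to anti-dumping measures? no] AND [the goods are intended for home use? no] → not satisfied.
section 4 — Standard Lot: [the goods have undergone substantial transformation in the partner country? no] OR [Excluded Importation (section 7)? no] → not satisfied.
section 11 — Covered Clearance: [the declaration was lodged electronically? yes] AND [the goods fall within a tariff-suspension heading? yes] → satisfied.
section 16 — Scheduled Goods: not a Recognised Declaration (section 17)? no; Standard Lot (section 4)? no; Covered Clearance (section 11)? yes — 1 of 3 hold (need ≥2) → not satisfied.
section 2 — Senior Clearance: not an Accredited Consignment (section 14)? yes; the goods are intended for re-export? yes; Scheduled Goods (section 16)? no — 2 of 3 hold (need ≥2) → satisfied.

Yes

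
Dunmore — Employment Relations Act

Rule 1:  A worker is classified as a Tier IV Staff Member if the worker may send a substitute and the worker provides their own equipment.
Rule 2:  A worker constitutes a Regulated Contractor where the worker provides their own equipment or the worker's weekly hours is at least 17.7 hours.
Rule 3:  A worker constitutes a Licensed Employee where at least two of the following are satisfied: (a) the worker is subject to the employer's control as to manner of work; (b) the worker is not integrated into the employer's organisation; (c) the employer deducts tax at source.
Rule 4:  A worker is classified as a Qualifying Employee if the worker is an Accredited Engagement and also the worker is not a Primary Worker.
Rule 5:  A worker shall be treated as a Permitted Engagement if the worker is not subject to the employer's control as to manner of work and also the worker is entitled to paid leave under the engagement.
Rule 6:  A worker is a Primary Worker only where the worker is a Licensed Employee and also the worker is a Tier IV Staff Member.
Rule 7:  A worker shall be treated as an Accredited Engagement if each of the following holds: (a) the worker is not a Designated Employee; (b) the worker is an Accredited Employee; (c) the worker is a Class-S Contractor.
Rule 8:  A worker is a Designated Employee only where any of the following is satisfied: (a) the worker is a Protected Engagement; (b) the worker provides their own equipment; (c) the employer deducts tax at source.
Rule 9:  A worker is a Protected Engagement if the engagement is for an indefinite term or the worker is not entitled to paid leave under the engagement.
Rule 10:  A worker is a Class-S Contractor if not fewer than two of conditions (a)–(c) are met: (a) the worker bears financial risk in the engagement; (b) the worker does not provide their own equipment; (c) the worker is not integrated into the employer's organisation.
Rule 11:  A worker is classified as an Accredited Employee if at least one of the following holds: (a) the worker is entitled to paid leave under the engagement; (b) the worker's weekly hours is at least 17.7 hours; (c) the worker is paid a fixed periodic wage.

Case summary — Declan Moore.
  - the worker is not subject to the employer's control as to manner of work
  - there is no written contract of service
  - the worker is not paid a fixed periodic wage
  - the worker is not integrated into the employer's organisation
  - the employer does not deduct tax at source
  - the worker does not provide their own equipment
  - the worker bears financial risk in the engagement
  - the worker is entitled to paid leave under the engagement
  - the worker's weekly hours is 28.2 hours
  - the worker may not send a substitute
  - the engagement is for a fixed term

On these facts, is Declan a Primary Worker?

No

rule 3 — Licensed Employee: the worker is subject to the employer's control as to manner of work? no; the worker is not integrated into the employer's organisation? yes; the employer deducts tax at source? no — 1 of 3 hold (need ≥2) → not satisfied.
rule 1 — Tier IV Staff Member: [the worker may send a substitute? no] AND [the worker provides their own equipment? no] → not satisfied.
rule 6 — Primary Worker: [Licensed Employee (rule 3)? no] AND [Tier IV Staff Member (rule 1)? no] → not satisfied.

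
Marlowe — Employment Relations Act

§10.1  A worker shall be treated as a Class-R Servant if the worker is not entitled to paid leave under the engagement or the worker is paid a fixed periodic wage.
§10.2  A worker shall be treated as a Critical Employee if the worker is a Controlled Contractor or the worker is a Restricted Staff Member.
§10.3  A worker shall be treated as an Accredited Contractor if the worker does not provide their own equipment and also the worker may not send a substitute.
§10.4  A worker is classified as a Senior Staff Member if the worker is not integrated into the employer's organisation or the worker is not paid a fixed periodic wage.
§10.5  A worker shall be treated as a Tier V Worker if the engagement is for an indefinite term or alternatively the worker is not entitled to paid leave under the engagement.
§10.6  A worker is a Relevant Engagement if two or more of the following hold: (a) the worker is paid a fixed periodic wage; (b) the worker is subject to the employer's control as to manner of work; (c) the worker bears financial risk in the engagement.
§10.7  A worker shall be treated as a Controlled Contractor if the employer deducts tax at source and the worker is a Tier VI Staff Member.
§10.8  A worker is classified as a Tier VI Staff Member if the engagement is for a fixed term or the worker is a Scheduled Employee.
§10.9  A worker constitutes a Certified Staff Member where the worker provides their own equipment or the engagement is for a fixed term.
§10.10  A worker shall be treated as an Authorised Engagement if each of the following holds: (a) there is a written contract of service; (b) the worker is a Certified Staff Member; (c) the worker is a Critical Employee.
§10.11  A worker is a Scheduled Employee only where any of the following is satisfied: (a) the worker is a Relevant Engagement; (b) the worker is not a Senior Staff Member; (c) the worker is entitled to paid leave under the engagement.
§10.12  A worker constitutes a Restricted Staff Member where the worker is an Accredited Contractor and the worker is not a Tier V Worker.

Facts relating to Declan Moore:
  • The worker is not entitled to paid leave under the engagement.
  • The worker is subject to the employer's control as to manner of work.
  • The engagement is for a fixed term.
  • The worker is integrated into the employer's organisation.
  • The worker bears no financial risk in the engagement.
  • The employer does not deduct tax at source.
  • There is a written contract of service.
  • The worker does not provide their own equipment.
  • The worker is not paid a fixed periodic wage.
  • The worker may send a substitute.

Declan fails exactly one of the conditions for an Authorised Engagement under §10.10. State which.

Critical Employee

§10.9 — Certified Staff Member: [the worker provides their own equipment? no] OR [the engagement is for a fixed term? yes] → satisfied.
§10.6 — Relevant Engagement: the worker is paid a fixed periodic wage? no; the worker is subject to the employer's control as to manner of work? yes; the worker bears financial risk in the engagement? no — 1 of 3 hold (need ≥2) → not satisfied.
§10.4 — Senior Staff Member: [the worker is not integrated into the employer's organisation? no] OR [the worker is not paid a fixed periodic wage? yes] → satisfied.
§10.11 — Scheduled Employee: [Relevant Engagement (§10.6)? no] OR [not a Senior Staff Member (§10.4)? no] OR [the worker is entitled to paid leave under the engagement? no] → not satisfied.
§10.8 — Tier VI Staff Member: [the engagement is for a fixed term? yes] OR [Scheduled Employee (§10.11)? no] → satisfied.
§10.7 — Controlled Contractor: [the employer deducts tax at source? no] AND [Tier VI Staff Member (§10.8)? yes] → not satisfied.
§10.3 — Accredited Contractor: [the worker does not provide their own equipment? yes] AND [the worker may not send a substitute? no] → not satisfied.
§10.5 — Tier V Worker: [the engagement is for an indefinite term? no] OR [the worker is not entitled to paid leave under the engagement? yes] → satisfied.
§10.12 — Restricted Staff Member: [Accredited Contractor (§10.3)? no] AND [not a Tier V Worker (§10.5)? no] → not satisfied.
§10.2 — Critical Employee: [Controlled Contractor (§10.7)? no] OR [Restricted Staff Member (§10.12)? no] → not satisfied.
§10.10 — Authorised Engagement: [there is a written contract of service? yes] AND [Certified Staff Member (§10.9)? yes] AND [Critical Employee (§10.2)? no] → not satisfied.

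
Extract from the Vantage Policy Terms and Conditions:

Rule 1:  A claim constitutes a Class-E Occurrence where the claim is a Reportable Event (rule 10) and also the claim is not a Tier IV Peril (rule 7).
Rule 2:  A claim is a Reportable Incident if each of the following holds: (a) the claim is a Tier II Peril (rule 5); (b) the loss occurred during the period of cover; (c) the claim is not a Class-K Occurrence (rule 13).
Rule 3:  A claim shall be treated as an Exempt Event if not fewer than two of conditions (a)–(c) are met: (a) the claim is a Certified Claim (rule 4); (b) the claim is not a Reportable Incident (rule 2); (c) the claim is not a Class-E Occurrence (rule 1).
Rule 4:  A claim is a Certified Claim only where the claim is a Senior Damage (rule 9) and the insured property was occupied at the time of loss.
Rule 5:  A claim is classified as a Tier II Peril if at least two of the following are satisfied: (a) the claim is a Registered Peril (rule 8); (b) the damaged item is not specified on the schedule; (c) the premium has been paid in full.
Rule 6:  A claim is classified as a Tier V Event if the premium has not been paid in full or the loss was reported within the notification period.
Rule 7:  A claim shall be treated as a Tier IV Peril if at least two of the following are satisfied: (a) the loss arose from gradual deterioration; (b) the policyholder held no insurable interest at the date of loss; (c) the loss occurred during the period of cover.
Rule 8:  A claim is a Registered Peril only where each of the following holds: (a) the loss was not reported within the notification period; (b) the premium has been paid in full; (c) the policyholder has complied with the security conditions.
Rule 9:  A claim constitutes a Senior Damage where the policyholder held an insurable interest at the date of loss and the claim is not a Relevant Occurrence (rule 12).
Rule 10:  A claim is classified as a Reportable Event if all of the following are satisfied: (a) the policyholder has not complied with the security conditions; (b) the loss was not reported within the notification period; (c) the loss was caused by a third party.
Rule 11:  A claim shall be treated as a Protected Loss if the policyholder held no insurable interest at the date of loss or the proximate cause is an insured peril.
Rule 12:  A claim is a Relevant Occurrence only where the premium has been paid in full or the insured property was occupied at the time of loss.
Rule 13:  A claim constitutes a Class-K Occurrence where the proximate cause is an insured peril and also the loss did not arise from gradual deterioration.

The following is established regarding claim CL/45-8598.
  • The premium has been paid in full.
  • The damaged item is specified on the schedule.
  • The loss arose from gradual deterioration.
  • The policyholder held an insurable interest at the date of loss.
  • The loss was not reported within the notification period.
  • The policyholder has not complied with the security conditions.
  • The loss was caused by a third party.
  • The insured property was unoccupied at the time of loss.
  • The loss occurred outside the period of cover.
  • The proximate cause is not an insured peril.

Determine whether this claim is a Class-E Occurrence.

Yes

Under rule 10: the policyholder has not complied with the security conditions? yes; and the loss was not reported within the notification period? yes; and the loss was caused by a third party? yes. So the claim is a Reportable Event.
Under rule 7: the loss arose from gradual deterioration? yes; the policyholder held no insurable interest at the date of loss? no; the loss occurred during the period of cover? no — 1 of 3 hold (need ≥2) → not satisfied.
Under rule 1: Reportable Event (rule 10)? yes; and not a Tier IV Peril (rule 7)? yes. So the claim is a Class-E Occurrence.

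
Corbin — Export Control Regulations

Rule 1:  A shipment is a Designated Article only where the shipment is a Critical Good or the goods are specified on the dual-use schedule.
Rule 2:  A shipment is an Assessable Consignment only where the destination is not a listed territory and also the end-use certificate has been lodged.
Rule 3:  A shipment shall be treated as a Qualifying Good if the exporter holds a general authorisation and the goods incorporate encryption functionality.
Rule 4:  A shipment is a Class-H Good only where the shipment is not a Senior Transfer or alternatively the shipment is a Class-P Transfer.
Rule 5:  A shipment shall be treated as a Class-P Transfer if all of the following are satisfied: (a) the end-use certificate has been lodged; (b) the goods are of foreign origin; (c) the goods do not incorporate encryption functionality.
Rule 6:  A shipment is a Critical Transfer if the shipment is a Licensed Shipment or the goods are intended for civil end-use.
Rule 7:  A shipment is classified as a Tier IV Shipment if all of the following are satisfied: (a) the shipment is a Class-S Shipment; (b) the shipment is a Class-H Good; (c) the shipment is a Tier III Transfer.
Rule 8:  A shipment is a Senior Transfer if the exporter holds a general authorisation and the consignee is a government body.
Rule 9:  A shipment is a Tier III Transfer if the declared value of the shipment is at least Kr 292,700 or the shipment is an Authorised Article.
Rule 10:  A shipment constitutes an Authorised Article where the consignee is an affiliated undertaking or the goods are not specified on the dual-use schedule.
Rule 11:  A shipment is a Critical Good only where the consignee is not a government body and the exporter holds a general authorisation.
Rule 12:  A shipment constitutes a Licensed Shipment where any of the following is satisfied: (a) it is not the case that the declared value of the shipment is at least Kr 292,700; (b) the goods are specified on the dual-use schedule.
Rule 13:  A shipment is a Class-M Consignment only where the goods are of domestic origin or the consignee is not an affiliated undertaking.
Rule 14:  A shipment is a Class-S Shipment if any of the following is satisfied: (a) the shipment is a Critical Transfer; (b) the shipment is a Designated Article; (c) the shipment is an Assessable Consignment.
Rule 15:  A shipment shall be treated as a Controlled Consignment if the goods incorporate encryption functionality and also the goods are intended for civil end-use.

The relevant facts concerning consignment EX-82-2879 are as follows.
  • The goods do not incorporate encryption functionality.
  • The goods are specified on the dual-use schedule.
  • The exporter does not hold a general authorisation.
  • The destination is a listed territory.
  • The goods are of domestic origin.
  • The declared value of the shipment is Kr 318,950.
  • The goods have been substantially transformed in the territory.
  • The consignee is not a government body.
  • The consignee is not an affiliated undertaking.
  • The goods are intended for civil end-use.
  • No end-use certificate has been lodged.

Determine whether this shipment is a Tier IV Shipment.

Yes

rule 12 — Licensed Shipment: [declared value of the shipment: Kr 318,950 ≥ Kr 292,700? yes, so negated condition no] OR [the goods are specified on the dual-use schedule? yes] → satisfied.
rule 6 — Critical Transfer: [Licensed Shipment (rule 12)? yes] OR [the goods are intended for civil end-use? yes] → satisfied.
rule 11 — Critical Good: [the consignee is not a government body? yes] AND [the exporter holds a general authorisation? no] → not satisfied.
rule 1 — Designated Article: [Critical Good (rule 11)? no] OR [the goods are specified on the dual-use schedule? yes] → satisfied.
rule 2 — Assessable Consignment: [the destination is not a listed territory? no] AND [the end-use certificate has been lodged? no] → not satisfied.
rule 14 — Class-S Shipment: [Critical Transfer (rule 6)? yes] OR [Designated Article (rule 1)? yes] OR [Assessable Consignment (rule 2)? no] → satisfied.
rule 8 — Senior Transfer: [the exporter holds a general authorisation? no] AND [the consignee is a government body? no] → not satisfied.
rule 5 — Class-P Transfer: [the end-use certificate has been lodged? no] AND [the goods are of foreign origin? no] AND [the goods do not incorporate encryption functionality? yes] → not satisfied.
rule 4 — Class-H Good: [not a Senior Transfer (rule 8)? yes] OR [Class-P Transfer (rule 5)? no] → satisfied.
rule 10 — Authorised Article: [the consignee is an affiliated undertaking? no] OR [the goods are not specified on the dual-use schedule? no] → not satisfied.
rule 9 — Tier III Transfer: [declared value of the shipment: Kr 318,950 ≥ Kr 292,700? yes] OR [Authorised Article (rule 10)? no] → satisfied.
rule 7 — Tier IV Shipment: [Class-S Shipment (rule 14)? yes] AND [Class-H Good (rule 4)? yes] AND [Tier III Transfer (rule 9)? yes] → satisfied.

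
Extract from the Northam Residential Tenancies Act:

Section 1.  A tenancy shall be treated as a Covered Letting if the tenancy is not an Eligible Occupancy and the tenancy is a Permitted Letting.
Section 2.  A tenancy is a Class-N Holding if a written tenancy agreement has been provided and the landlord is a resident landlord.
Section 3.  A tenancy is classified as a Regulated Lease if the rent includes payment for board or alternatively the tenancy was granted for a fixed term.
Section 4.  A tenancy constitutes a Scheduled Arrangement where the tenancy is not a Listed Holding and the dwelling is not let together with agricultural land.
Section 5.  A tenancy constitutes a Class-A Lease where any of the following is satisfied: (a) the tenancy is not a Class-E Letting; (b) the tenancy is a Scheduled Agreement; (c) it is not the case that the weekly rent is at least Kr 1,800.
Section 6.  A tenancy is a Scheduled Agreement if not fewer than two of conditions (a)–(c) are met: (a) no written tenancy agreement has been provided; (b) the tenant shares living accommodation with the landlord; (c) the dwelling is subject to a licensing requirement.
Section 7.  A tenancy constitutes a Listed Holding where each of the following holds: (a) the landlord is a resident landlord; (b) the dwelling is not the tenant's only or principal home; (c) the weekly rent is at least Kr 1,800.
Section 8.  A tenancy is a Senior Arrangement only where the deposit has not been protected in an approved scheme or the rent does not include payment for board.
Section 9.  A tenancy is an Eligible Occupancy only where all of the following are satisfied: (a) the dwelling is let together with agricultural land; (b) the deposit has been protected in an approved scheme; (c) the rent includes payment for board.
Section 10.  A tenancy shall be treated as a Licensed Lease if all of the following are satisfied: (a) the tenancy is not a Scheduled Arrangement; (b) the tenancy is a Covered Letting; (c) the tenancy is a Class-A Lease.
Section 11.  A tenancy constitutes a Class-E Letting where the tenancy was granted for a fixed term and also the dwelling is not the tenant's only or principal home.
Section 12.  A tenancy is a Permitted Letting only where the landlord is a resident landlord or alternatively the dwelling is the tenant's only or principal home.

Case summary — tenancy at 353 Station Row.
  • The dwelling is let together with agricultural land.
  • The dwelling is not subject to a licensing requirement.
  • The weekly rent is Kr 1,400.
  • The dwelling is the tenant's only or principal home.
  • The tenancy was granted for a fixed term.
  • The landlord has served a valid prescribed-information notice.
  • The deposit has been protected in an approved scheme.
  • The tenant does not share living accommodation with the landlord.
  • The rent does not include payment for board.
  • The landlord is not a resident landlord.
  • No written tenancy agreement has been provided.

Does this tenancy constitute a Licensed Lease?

section 7 — Listed Holding: [the landlord is a resident landlord? no] AND [the dwelling is not the tenant's only or principal home? no] AND [weekly rent: Kr 1,400 ≥ Kr 1,800? no] → not satisfied.
section 4 — Scheduled Arrangement: [not a Listed Holding (section 7)? yes] AND [the dwelling is not let together with agricultural land? no] → not satisfied.
section 9 — Eligible Occupancy: [the dwelling is let together with agricultural land? yes] AND [the deposit has been protected in an approved scheme? yes] AND [the rent includes payment for board? no] → not satisfied.
section 12 — Permitted Letting: [the landlord is a resident landlord? no] OR [the dwelling is the tenant's only or principal home? yes] → satisfied.
section 1 — Covered Letting: [not an Eligible Occupancy (section 9)? yes] AND [Permitted Letting (section 12)? yes] → satisfied.
section 11 — Class-E Letting: [the tenancy was granted for a fixed term? yes] AND [the dwelling is not the tenant's only or principal home? no] → not satisfied.
section 6 — Scheduled Agreement: no written tenancy agreement has been provided? yes; the tenant shares living accommodation with the landlord? no; the dwelling is subject to a licensing requirement? no — 1 of 3 hold (need ≥2) → not satisfied.
section 5 — Class-A Lease: [not a Class-E Letting (section 11)? yes] OR [Scheduled Agreement (section 6)? no] OR [weekly rent: Kr 1,400 ≥ Kr 1,800? no, so negated condition yes] → satisfied.
section 10 — Licensed Lease: [not a Scheduled Arrangement (section 4)? yes] AND [Covered Letting (section 1)? yes] AND [Class-A Lease (section 5)? yes] → satisfied.

Yes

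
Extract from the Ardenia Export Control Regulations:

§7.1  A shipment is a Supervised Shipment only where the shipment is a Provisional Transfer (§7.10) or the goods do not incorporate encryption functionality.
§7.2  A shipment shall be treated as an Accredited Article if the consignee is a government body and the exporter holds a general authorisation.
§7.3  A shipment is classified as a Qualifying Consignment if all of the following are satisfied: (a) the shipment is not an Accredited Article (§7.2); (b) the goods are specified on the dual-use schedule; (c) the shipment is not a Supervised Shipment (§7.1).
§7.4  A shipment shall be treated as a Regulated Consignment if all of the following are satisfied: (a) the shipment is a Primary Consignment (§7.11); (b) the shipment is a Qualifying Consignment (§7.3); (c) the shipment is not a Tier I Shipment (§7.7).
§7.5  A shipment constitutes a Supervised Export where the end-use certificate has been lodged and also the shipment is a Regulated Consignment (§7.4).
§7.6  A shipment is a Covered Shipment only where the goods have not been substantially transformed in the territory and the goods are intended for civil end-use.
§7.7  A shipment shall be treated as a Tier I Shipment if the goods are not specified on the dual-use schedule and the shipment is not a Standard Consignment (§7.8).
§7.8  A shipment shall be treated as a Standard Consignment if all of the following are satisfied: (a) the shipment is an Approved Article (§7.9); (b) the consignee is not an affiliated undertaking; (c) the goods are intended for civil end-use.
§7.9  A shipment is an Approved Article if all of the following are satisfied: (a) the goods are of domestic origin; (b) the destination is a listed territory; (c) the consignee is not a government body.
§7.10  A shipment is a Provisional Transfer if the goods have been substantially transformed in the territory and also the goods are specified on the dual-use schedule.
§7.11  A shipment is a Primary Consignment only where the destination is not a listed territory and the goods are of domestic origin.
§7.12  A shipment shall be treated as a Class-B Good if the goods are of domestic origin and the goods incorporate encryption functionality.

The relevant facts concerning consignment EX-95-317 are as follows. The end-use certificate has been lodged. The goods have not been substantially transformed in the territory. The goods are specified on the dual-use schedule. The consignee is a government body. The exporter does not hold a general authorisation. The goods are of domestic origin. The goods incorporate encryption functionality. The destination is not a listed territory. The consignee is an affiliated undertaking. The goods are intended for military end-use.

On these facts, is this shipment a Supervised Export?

§7.11 — Primary Consignment: [the destination is not a listed territory? yes] AND [the goods are of domestic origin? yes] → satisfied.
§7.2 — Accredited Article: [the consignee is a government body? yes] AND [the exporter holds a general authorisation? no] → not satisfied.
§7.10 — Provisional Transfer: [the goods have been substantially transformed in the territory? no] AND [the goods are specified on the dual-use schedule? yes] → not satisfied.
§7.1 — Supervised Shipment: [Provisional Transfer (§7.10)? no] OR [the goods do not incorporate encryption functionality? no] → not satisfied.
§7.3 — Qualifying Consignment: [not an Accredited Article (§7.2)? yes] AND [the goods are specified on the dual-use schedule? yes] AND [not a Supervised Shipment (§7.1)? yes] → satisfied.
§7.9 — Approved Article: [the goods are of domestic origin? yes] AND [the destination is a listed territory? no] AND [the consignee is not a government body? no] → not satisfied.
§7.8 — Standard Consignment: [Approved Article (§7.9)? no] AND [the consignee is not an affiliated undertaking? no] AND [the goods are intended for civil end-use? no] → not satisfied.
§7.7 — Tier I Shipment: [the goods are not specified on the dual-use schedule? no] AND [not a Standard Consignment (§7.8)? yes] → not satisfied.
§7.4 — Regulated Consignment: [Primary Consignment (§7.11)? yes] AND [Qualifying Consignment (§7.3)? yes] AND [not a Tier I Shipment (§7.7)? yes] → satisfied.
§7.5 — Supervised Export: [the end-use certificate has been lodged? yes] AND [Regulated Consignment (§7.4)? yes] → satisfied.

Yes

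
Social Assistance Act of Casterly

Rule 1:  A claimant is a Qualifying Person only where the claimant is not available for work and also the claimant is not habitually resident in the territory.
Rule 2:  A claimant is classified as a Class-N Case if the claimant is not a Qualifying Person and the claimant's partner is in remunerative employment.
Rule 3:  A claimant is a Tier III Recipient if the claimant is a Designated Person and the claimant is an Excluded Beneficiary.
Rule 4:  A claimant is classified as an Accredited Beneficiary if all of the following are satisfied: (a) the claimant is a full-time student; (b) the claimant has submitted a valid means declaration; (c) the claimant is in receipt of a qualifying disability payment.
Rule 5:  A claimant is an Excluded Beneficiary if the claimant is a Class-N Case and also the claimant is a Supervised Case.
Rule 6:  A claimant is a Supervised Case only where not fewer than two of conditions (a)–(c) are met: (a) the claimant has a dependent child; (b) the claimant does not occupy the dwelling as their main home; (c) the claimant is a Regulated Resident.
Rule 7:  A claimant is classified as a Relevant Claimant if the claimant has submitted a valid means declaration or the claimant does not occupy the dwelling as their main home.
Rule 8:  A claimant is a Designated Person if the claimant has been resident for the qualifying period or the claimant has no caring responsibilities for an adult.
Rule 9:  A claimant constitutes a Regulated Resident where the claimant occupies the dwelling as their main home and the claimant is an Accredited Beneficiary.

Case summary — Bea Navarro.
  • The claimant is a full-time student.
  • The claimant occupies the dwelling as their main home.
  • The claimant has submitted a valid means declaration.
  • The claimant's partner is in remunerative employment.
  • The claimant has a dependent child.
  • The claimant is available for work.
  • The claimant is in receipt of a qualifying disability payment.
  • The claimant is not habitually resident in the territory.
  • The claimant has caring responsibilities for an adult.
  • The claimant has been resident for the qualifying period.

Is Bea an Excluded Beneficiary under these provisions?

rule 1 — Qualifying Person: [the claimant is not available for work? no] AND [the claimant is not habitually resident in the territory? yes] → not satisfied.
rule 2 — Class-N Case: [not a Qualifying Person (rule 1)? yes] AND [the claimant's partner is in remunerative employment? yes] → satisfied.
rule 4 — Accredited Beneficiary: [the claimant is a full-time student? yes] AND [the claimant has submitted a valid means declaration? yes] AND [the claimant is in receipt of a qualifying disability payment? yes] → satisfied.
rule 9 — Regulated Resident: [the claimant occupies the dwelling as their main home? yes] AND [Accredited Beneficiary (rule 4)? yes] → satisfied.
rule 6 — Supervised Case: the claimant has a dependent child? yes; the claimant does not occupy the dwelling as their main home? no; Regulated Resident (rule 9)? yes — 2 of 3 hold (need ≥2) → satisfied.
rule 5 — Excluded Beneficiary: [Class-N Case (rule 2)? yes] AND [Supervised Case (rule 6)? yes] → satisfied.

Yes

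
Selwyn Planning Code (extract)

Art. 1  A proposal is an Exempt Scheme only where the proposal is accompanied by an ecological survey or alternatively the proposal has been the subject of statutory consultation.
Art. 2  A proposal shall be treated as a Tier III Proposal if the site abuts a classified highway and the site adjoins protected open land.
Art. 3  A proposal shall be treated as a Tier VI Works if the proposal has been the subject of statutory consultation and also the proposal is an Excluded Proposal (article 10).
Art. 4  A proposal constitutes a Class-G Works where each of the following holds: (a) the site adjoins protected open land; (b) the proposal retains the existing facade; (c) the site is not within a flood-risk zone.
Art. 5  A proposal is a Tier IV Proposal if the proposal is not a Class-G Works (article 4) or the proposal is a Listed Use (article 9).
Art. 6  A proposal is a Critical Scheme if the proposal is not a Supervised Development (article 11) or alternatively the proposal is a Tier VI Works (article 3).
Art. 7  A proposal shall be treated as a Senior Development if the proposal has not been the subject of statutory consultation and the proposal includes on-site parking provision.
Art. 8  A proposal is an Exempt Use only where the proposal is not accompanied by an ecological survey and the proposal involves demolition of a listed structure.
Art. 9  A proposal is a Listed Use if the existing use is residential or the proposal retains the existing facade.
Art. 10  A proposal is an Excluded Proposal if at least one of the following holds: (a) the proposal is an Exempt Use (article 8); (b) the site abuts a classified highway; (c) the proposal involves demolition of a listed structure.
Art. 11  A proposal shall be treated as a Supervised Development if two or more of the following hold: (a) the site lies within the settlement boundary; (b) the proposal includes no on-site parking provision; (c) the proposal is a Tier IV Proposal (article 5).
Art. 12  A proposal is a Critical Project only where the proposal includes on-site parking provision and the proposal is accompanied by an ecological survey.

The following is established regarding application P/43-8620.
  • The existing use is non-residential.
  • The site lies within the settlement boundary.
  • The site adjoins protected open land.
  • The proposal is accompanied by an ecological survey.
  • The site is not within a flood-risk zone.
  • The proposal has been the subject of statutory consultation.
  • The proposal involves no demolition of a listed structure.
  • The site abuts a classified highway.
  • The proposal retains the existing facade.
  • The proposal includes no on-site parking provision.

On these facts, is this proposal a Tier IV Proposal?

Under article 4: the site adjoins protected open land? yes; and the proposal retains the existing facade? yes; and the site is not within a flood-risk zone? yes. So the proposal is a Class-G Works.
Under article 9: the existing use is residential? no; or the proposal retains the existing facade? yes. So the proposal is a Listed Use.
Under article 5: not a Class-G Works (article 4)? no; or Listed Use (article 9)? yes. So the proposal is a Tier IV Proposal.

Yes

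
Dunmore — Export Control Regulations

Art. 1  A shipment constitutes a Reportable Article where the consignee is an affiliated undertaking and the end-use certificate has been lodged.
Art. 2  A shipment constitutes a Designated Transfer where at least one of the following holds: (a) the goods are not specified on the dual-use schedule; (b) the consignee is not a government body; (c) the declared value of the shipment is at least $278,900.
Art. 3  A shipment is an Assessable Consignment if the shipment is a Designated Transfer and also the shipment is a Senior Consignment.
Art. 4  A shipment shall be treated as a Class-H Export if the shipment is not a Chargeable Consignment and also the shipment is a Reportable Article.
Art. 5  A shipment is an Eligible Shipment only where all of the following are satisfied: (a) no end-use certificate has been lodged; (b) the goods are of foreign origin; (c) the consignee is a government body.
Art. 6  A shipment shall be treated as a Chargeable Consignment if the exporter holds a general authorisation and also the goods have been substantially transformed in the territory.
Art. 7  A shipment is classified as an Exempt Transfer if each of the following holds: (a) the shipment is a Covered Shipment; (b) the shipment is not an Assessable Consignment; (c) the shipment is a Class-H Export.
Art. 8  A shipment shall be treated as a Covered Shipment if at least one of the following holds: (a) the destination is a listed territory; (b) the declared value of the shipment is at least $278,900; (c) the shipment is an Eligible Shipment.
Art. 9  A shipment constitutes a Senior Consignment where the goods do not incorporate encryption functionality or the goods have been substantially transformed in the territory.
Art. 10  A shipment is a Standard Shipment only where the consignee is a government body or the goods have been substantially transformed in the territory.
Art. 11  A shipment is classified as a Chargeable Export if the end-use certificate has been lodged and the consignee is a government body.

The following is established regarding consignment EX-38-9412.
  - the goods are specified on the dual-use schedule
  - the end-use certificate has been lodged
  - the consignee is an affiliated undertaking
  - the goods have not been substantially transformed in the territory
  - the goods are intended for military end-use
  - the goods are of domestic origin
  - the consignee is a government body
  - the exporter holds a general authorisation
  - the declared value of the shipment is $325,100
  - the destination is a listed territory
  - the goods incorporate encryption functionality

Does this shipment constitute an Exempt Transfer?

article 5 — Eligible Shipment: [no end-use certificate has been lodged? no] AND [the goods are of foreign origin? no] AND [the consignee is a government body? yes] → not satisfied.
article 8 — Covered Shipment: [the destination is a listed territory? yes] OR [declared value of the shipment: $325,100 ≥ $278,900? yes] OR [Eligible Shipment (article 5)? no] → satisfied.
article 2 — Designated Transfer: [the goods are not specified on the dual-use schedule? no] OR [the consignee is not a government body? no] OR [declared value of the shipment: $325,100 ≥ $278,900? yes] → satisfied.
article 9 — Senior Consignment: [the goods do not incorporate encryption functionality? no] OR [the goods have been substantially transformed in the territory? no] → not satisfied.
article 3 — Assessable Consignment: [Designated Transfer (article 2)? yes] AND [Senior Consignment (article 9)? no] → not satisfied.
article 6 — Chargeable Consignment: [the exporter holds a general authorisation? yes] AND [the goods have been substantially transformed in the territory? no] → not satisfied.
article 1 — Reportable Article: [the consignee is an affiliated undertaking? yes] AND [the end-use certificate has been lodged? yes] → satisfied.
article 4 — Class-H Export: [not a Chargeable Consignment (article 6)? yes] AND [Reportable Article (article 1)? yes] → satisfied.
article 7 — Exempt Transfer: [Covered Shipment (article 8)? yes] AND [not an Assessable Consignment (article 3)? yes] AND [Class-H Export (article 4)? yes] → satisfied.

Yes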